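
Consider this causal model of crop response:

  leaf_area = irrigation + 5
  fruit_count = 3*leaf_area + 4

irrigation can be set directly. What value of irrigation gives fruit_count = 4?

Substituting into the fruit_count equation gives fruit_count = 3*irrigation + 19.
Solve 3*irrigation + 19 = 4: irrigation = (4 - 19) / 3 = -5.

irrigation = -5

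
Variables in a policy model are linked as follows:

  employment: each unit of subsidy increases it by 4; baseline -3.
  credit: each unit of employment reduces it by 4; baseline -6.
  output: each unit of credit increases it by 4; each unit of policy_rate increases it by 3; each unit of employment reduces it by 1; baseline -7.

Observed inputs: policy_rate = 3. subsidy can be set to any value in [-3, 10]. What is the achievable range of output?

-651 to 233

Substituting into the credit equation gives credit = -16*subsidy + 6.
Substituting into the output equation gives output = -68*subsidy + 29.
Linear in subsidy, so extremes are at the endpoints: subsidy = -3 gives output = 233; subsidy = 10 gives output = -651.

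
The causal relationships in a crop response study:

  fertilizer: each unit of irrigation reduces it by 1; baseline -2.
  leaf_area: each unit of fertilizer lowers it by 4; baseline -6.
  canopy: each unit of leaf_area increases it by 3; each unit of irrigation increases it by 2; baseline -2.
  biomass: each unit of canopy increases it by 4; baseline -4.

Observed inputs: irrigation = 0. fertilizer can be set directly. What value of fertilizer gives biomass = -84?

fertilizer = 0

Intervening on fertilizer fixes its value directly, overriding its dependence on irrigation.
Substituting into the canopy equation gives canopy = -12*fertilizer - 20.
Substituting into the biomass equation gives biomass = -48*fertilizer - 84.
Solve -48*fertilizer - 84 = -84: fertilizer = (-84 + 84) / -48 = 0.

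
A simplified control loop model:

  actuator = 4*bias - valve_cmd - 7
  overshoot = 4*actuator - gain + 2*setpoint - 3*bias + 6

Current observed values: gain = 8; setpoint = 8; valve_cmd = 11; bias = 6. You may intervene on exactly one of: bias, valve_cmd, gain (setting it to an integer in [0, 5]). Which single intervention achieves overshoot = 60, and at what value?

Intervening on bias: overshoot = 13*bias - 58. Reaching 60 requires bias = 118/13, not an integer.
Intervening on valve_cmd: with other inputs at their observed values, overshoot = -4*valve_cmd + 64. Solving for 60 gives valve_cmd = 1, within [0, 5].
Intervening on gain: overshoot = -gain + 28. Reaching 60 requires gain = -32, outside [0, 5].

set valve_cmd = 1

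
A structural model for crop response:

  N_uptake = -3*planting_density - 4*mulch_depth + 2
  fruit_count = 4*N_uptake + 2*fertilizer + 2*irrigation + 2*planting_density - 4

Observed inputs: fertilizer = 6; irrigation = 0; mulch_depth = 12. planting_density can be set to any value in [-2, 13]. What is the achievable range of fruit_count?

Substituting into the N_uptake equation gives N_uptake = -3*planting_density - 46.
Substituting into the fruit_count equation gives fruit_count = -10*planting_density - 176.
Linear in planting_density, so extremes are at the endpoints: planting_density = -2 gives fruit_count = -156; planting_density = 13 gives fruit_count = -306.

-306 to -156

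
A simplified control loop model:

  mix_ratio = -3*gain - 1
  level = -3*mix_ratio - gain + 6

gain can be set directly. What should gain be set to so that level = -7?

Substituting into the level equation gives level = 8*gain + 9.
Solve 8*gain + 9 = -7: gain = (-7 - 9) / 8 = -2.

gain = -2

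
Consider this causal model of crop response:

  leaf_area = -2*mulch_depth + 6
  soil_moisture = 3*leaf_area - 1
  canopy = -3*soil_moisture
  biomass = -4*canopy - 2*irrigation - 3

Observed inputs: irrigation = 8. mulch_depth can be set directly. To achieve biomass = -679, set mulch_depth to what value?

mulch_depth = 12

Substituting into the soil_moisture equation gives soil_moisture = -6*mulch_depth + 17.
Substituting into the canopy equation gives canopy = 18*mulch_depth - 51.
Substituting into the biomass equation gives biomass = -72*mulch_depth + 185.
Solve -72*mulch_depth + 185 = -679: mulch_depth = (-679 - 185) / -72 = 12.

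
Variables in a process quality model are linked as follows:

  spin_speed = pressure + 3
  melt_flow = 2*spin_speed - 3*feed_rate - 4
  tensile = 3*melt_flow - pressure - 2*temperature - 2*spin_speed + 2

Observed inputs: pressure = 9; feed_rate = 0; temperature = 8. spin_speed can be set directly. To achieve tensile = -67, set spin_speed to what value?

spin_speed = -8

Intervening on spin_speed fixes its value directly, overriding its dependence on pressure.
Substituting into the melt_flow equation gives melt_flow = 2*spin_speed - 4.
This gives tensile = 4*spin_speed - 35.
Solve 4*spin_speed - 35 = -67: spin_speed = (-67 + 35) / 4 = -8.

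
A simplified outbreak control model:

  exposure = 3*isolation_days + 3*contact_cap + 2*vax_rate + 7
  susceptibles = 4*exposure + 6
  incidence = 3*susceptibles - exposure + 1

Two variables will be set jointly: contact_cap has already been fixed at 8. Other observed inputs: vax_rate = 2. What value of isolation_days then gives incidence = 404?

With contact_cap held at 8:
Substituting into the exposure equation gives exposure = 3*isolation_days + 35.
This gives susceptibles = 12*isolation_days + 146.
Substituting into the incidence equation gives incidence = 33*isolation_days + 404.
Solve 33*isolation_days + 404 = 404: isolation_days = (404 - 404) / 33 = 0.

isolation_days = 0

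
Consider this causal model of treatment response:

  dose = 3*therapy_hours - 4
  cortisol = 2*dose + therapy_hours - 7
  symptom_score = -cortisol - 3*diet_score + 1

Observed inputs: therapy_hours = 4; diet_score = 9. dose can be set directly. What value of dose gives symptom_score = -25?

Intervening on dose fixes its value directly, overriding its dependence on therapy_hours.
Substituting into the cortisol equation gives cortisol = 2*dose - 3.
Substituting into the symptom_score equation gives symptom_score = -2*dose - 23.
Solve -2*dose - 23 = -25: dose = (-25 + 23) / -2 = 1.

dose = 1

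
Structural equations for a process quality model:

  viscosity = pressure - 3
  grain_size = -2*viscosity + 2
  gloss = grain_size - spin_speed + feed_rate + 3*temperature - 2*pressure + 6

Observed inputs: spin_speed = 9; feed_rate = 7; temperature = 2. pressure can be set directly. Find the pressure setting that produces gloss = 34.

Substituting into the grain_size equation gives grain_size = -2*pressure + 8.
Substituting into the gloss equation gives gloss = -4*pressure + 18.
Solve -4*pressure + 18 = 34: pressure = (34 - 18) / -4 = -4.

pressure = -4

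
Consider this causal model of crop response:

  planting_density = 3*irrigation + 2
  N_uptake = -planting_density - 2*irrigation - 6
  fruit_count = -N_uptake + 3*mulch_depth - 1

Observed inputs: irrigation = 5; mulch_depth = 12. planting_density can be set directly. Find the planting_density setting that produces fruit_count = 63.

planting_density = 12

Intervening on planting_density fixes its value directly, overriding its dependence on irrigation.
Substituting into the N_uptake equation gives N_uptake = -planting_density - 16.
Substituting into the fruit_count equation gives fruit_count = planting_density + 51.
Solve planting_density + 51 = 63: planting_density = (63 - 51) / 1 = 12.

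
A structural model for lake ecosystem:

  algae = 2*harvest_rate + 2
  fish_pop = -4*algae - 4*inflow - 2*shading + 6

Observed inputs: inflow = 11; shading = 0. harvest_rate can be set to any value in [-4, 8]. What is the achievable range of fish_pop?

-110 to -14

Substituting into the fish_pop equation gives fish_pop = -8*harvest_rate - 46.
Linear in harvest_rate, so extremes are at the endpoints: harvest_rate = -4 gives fish_pop = -14; harvest_rate = 8 gives fish_pop = -110.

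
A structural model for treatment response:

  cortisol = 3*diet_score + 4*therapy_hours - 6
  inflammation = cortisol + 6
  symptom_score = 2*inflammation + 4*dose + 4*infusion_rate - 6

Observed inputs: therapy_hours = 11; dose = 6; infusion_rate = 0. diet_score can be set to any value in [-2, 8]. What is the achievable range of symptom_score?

94 to 154

Substituting into the cortisol equation gives cortisol = 3*diet_score + 38.
Substituting into the inflammation equation gives inflammation = 3*diet_score + 44.
This gives symptom_score = 6*diet_score + 106.
Linear in diet_score, so extremes are at the endpoints: diet_score = -2 gives symptom_score = 94; diet_score = 8 gives symptom_score = 154.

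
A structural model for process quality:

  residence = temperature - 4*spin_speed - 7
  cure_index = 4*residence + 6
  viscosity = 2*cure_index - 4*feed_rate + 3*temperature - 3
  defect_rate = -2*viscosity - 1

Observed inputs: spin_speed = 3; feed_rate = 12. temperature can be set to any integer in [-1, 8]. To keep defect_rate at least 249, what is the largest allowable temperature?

Substituting into the residence equation gives residence = temperature - 19.
So cure_index = 4*temperature - 70.
viscosity becomes 11*temperature - 191.
This gives defect_rate = -22*temperature + 381.
Require -22*temperature + 381 ≥ 249, so temperature ≤ 6.
The largest integer in [-1, 8] satisfying this is 6.

temperature = 6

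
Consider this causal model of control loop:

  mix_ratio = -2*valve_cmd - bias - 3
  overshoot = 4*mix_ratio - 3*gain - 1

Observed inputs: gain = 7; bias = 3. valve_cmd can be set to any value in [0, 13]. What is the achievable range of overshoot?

Substituting into the mix_ratio equation gives mix_ratio = -2*valve_cmd - 6.
So overshoot = -8*valve_cmd - 46.
Linear in valve_cmd, so extremes are at the endpoints: valve_cmd = 0 gives overshoot = -46; valve_cmd = 13 gives overshoot = -150.

-150 to -46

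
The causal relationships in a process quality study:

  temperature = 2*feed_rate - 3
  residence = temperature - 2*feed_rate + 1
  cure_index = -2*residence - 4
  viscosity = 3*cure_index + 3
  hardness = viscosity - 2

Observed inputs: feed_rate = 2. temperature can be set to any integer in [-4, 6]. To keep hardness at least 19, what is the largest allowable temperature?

Intervening on temperature fixes its value directly, overriding its dependence on feed_rate.
Substituting into the residence equation gives residence = temperature - 3.
Substituting into the cure_index equation gives cure_index = -2*temperature + 2.
Substituting into the viscosity equation gives viscosity = -6*temperature + 9.
Substituting into the hardness equation gives hardness = -6*temperature + 7.
Require -6*temperature + 7 ≥ 19, so temperature ≤ -2.
The largest integer in [-4, 6] satisfying this is -2.

temperature = -2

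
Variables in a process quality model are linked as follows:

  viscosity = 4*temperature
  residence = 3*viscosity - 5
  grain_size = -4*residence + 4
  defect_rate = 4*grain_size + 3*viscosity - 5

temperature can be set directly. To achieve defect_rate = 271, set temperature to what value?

temperature = -1

Substituting into the residence equation gives residence = 12*temperature - 5.
This gives grain_size = -48*temperature + 24.
Substituting into the defect_rate equation gives defect_rate = -180*temperature + 91.
Solve -180*temperature + 91 = 271: temperature = (271 - 91) / -180 = -1.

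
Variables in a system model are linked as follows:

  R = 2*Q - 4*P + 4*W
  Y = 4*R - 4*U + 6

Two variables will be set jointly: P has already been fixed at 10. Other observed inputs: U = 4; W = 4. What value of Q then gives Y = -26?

Q = 10

With P held at 10:
Substituting into the R equation gives R = 2*Q - 24.
This gives Y = 8*Q - 106.
Solve 8*Q - 106 = -26: Q = (-26 + 106) / 8 = 10.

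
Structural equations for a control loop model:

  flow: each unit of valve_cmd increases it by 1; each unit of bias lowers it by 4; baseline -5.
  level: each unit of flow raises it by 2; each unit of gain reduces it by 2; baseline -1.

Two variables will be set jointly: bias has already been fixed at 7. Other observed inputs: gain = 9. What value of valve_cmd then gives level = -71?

With bias held at 7:
Substituting into the flow equation gives flow = valve_cmd - 33.
Substituting into the level equation gives level = 2*valve_cmd - 85.
Solve 2*valve_cmd - 85 = -71: valve_cmd = (-71 + 85) / 2 = 7.

valve_cmd = 7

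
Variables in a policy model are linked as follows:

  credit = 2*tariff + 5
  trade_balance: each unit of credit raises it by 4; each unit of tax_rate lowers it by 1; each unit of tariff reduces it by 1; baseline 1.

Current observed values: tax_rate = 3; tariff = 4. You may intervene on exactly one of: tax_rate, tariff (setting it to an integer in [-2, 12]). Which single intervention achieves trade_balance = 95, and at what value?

set tariff = 11

Intervening on tax_rate: trade_balance = -tax_rate + 49. Reaching 95 requires tax_rate = -46, outside [-2, 12].
Intervening on tariff: with other inputs at their observed values, trade_balance = 7*tariff + 18. Solving for 95 gives tariff = 11, within [-2, 12].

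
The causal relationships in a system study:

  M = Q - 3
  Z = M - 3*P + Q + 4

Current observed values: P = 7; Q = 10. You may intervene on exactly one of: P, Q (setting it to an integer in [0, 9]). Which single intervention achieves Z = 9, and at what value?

set P = 4

Intervening on P: with other inputs at their observed values, Z = -3*P + 21. Solving for 9 gives P = 4, within [0, 9].
Intervening on Q: Z = 2*Q - 20. Reaching 9 requires Q = 29/2, not an integer.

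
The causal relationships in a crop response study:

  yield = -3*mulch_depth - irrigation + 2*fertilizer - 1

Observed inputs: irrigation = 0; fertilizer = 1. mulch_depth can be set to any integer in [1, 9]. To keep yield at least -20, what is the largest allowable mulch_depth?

Substituting into the yield equation gives yield = -3*mulch_depth + 1.
Require -3*mulch_depth + 1 ≥ -20, so mulch_depth ≤ 7.
The largest integer in [1, 9] satisfying this is 7.

mulch_depth = 7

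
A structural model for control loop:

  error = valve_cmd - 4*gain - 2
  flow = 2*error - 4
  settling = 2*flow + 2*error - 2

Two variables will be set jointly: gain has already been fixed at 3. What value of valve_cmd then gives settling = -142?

valve_cmd = -8

With gain held at 3:
Substituting into the error equation gives error = valve_cmd - 14.
Substituting into the flow equation gives flow = 2*valve_cmd - 32.
Substituting into the settling equation gives settling = 6*valve_cmd - 94.
Solve 6*valve_cmd - 94 = -142: valve_cmd = (-142 + 94) / 6 = -8.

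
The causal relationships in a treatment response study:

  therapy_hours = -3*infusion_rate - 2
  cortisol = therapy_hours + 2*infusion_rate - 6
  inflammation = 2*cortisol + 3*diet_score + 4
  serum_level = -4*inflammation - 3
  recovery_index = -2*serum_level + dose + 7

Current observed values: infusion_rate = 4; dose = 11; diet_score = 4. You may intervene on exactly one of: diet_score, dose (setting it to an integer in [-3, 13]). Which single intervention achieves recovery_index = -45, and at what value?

Intervening on diet_score: recovery_index = 24*diet_score - 136. Reaching -45 requires diet_score = 91/24, not an integer.
Intervening on dose: with other inputs at their observed values, recovery_index = dose - 51. Solving for -45 gives dose = 6, within [-3, 13].

set dose = 6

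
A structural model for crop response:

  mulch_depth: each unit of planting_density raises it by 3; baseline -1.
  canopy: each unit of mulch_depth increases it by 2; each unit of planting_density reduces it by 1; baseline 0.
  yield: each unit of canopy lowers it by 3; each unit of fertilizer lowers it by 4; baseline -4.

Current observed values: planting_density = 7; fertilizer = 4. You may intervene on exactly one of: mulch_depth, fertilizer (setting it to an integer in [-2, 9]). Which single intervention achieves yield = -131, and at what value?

Intervening on mulch_depth: yield = -6*mulch_depth + 1. Reaching -131 requires mulch_depth = 22, outside [-2, 9].
Intervening on fertilizer: with other inputs at their observed values, yield = -4*fertilizer - 103. Solving for -131 gives fertilizer = 7, within [-2, 9].

set fertilizer = 7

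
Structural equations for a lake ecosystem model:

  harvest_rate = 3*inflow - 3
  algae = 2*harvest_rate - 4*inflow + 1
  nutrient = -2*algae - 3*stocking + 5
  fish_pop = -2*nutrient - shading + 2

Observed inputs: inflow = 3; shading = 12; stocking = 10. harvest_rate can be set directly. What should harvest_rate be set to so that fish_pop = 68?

harvest_rate = 9

Intervening on harvest_rate fixes its value directly, overriding its dependence on inflow.
Substituting into the algae equation gives algae = 2*harvest_rate - 11.
nutrient becomes -4*harvest_rate - 3.
Substituting into the fish_pop equation gives fish_pop = 8*harvest_rate - 4.
Solve 8*harvest_rate - 4 = 68: harvest_rate = (68 + 4) / 8 = 9.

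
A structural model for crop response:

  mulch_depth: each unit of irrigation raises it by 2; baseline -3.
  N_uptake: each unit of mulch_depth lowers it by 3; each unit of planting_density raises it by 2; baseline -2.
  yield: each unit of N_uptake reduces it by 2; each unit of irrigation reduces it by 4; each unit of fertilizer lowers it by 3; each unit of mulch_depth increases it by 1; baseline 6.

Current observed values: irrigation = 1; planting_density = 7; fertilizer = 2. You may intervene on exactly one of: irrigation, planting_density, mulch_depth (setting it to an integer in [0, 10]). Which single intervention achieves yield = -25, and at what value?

Intervening on irrigation: with other inputs at their observed values, yield = 10*irrigation - 45. Solving for -25 gives irrigation = 2, within [0, 10].
Intervening on planting_density: yield = -4*planting_density - 7. Reaching -25 requires planting_density = 9/2, not an integer.
Intervening on mulch_depth: yield = 7*mulch_depth - 28. Reaching -25 requires mulch_depth = 3/7, not an integer.

set irrigation = 2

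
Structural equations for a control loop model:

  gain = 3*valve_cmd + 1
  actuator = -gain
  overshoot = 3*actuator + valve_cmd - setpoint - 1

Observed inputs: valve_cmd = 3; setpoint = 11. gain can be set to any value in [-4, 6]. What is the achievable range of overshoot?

Intervening on gain fixes its value directly, overriding its dependence on valve_cmd.
Substituting into the overshoot equation gives overshoot = -3*gain - 9.
Linear in gain, so extremes are at the endpoints: gain = -4 gives overshoot = 3; gain = 6 gives overshoot = -27.

-27 to 3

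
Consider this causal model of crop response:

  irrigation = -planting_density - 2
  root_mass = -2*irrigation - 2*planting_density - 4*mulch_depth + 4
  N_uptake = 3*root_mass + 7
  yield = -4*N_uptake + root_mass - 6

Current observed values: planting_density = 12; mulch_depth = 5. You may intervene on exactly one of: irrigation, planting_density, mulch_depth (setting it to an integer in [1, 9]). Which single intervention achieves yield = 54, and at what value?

set mulch_depth = 4

Intervening on irrigation: yield = 22*irrigation + 406. Reaching 54 requires irrigation = -16, outside [1, 9].
Intervening on planting_density: the paths from planting_density to yield cancel (net effect zero), leaving yield = 98; 54 is unreachable this way.
Intervening on mulch_depth: with other inputs at their observed values, yield = 44*mulch_depth - 122. Solving for 54 gives mulch_depth = 4, within [1, 9].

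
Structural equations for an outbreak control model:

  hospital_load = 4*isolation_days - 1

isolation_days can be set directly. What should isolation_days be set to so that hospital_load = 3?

Solve 4*isolation_days - 1 = 3: isolation_days = (3 + 1) / 4 = 1.

isolation_days = 1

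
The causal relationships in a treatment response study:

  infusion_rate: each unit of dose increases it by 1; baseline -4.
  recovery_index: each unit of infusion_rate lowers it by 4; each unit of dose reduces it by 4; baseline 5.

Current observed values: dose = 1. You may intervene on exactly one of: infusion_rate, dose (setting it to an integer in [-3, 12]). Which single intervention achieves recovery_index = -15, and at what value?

set infusion_rate = 4

Intervening on infusion_rate: with other inputs at their observed values, recovery_index = -4*infusion_rate + 1. Solving for -15 gives infusion_rate = 4, within [-3, 12].
Intervening on dose: recovery_index = -8*dose + 21. Reaching -15 requires dose = 9/2, not an integer.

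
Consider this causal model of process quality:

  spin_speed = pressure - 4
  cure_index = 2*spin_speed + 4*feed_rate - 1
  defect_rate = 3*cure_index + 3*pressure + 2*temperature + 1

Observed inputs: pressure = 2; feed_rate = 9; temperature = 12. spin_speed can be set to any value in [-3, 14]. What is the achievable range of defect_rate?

118 to 220

Intervening on spin_speed fixes its value directly, overriding its dependence on pressure.
Substituting into the cure_index equation gives cure_index = 2*spin_speed + 35.
Substituting into the defect_rate equation gives defect_rate = 6*spin_speed + 136.
Linear in spin_speed, so extremes are at the endpoints: spin_speed = -3 gives defect_rate = 118; spin_speed = 14 gives defect_rate = 220.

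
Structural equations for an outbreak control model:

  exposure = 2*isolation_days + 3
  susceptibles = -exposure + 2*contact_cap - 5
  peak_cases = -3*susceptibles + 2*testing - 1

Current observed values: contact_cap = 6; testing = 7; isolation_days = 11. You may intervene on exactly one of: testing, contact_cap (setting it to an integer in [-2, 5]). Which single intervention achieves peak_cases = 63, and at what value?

set testing = 5

Intervening on testing: with other inputs at their observed values, peak_cases = 2*testing + 53. Solving for 63 gives testing = 5, within [-2, 5].
Intervening on contact_cap: peak_cases = -6*contact_cap + 103. Reaching 63 requires contact_cap = 20/3, not an integer.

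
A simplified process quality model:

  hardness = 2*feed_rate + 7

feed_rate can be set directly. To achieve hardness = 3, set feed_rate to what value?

Solve 2*feed_rate + 7 = 3: feed_rate = (3 - 7) / 2 = -2.

feed_rate = -2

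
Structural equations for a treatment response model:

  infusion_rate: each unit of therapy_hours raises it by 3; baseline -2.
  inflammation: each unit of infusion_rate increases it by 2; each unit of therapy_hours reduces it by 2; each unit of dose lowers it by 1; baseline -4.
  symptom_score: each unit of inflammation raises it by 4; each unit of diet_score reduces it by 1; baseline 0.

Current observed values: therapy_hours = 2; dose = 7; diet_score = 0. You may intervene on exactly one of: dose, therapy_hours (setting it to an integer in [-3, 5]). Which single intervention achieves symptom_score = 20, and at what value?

Intervening on dose: symptom_score = -4*dose. Reaching 20 requires dose = -5, outside [-3, 5].
Intervening on therapy_hours: with other inputs at their observed values, symptom_score = 16*therapy_hours - 60. Solving for 20 gives therapy_hours = 5, within [-3, 5].

set therapy_hours = 5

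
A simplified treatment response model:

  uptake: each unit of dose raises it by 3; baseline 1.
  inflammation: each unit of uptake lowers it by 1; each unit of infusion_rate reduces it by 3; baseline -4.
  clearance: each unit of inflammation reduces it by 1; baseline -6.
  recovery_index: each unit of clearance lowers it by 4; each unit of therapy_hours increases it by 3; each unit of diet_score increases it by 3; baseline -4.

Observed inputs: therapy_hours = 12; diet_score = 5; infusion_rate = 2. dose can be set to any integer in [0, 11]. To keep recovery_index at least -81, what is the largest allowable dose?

dose = 9

Substituting into the inflammation equation gives inflammation = -3*dose - 11.
clearance becomes 3*dose + 5.
Substituting into the recovery_index equation gives recovery_index = -12*dose + 27.
Require -12*dose + 27 ≥ -81, so dose ≤ 9.
The largest integer in [0, 11] satisfying this is 9.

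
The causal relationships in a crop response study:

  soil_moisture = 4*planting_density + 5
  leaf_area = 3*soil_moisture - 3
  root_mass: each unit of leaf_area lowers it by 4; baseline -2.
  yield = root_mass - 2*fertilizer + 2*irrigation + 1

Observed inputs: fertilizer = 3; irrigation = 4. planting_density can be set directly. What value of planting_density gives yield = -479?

planting_density = 9

Substituting into the leaf_area equation gives leaf_area = 12*planting_density + 12.
root_mass becomes -48*planting_density - 50.
This gives yield = -48*planting_density - 47.
Solve -48*planting_density - 47 = -479: planting_density = (-479 + 47) / -48 = 9.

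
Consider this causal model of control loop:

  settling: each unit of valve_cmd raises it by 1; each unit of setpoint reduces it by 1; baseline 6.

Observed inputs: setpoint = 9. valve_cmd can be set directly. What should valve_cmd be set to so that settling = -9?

valve_cmd = -6

Substituting into the settling equation gives settling = valve_cmd - 3.
Solve valve_cmd - 3 = -9: valve_cmd = (-9 + 3) / 1 = -6.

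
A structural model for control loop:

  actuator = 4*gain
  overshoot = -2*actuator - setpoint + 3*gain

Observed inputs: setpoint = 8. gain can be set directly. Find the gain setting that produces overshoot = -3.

gain = -1

Substituting into the overshoot equation gives overshoot = -5*gain - 8.
Solve -5*gain - 8 = -3: gain = (-3 + 8) / -5 = -1.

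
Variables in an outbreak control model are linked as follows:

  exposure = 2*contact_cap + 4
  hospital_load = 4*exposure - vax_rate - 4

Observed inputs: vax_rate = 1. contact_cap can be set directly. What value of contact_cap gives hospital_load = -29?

contact_cap = -5

Substituting into the hospital_load equation gives hospital_load = 8*contact_cap + 11.
Solve 8*contact_cap + 11 = -29: contact_cap = (-29 - 11) / 8 = -5.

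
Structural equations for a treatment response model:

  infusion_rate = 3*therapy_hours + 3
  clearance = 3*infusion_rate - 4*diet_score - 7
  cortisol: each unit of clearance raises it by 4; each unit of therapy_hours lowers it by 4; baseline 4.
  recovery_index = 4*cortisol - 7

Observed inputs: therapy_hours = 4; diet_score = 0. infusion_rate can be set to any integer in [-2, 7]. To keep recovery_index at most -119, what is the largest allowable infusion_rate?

infusion_rate = 1

Intervening on infusion_rate fixes its value directly, overriding its dependence on therapy_hours.
Substituting into the clearance equation gives clearance = 3*infusion_rate - 7.
So cortisol = 12*infusion_rate - 40.
Substituting into the recovery_index equation gives recovery_index = 48*infusion_rate - 167.
Require 48*infusion_rate - 167 ≤ -119, so infusion_rate ≤ 1.
The largest integer in [-2, 7] satisfying this is 1.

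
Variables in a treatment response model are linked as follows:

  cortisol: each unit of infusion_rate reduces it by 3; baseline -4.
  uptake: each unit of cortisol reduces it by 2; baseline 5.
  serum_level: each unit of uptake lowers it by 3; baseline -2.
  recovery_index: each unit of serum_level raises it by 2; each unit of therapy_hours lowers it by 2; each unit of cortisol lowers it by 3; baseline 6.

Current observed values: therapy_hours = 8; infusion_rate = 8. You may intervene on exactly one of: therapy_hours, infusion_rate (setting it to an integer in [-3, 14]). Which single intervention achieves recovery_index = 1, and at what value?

set infusion_rate = -3

Intervening on therapy_hours: recovery_index = -2*therapy_hours - 280. Reaching 1 requires therapy_hours = -281/2, not an integer.
Intervening on infusion_rate: with other inputs at their observed values, recovery_index = -27*infusion_rate - 80. Solving for 1 gives infusion_rate = -3, within [-3, 14].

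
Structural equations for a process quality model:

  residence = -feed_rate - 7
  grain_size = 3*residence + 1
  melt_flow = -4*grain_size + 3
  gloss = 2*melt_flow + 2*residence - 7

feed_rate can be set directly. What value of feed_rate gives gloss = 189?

feed_rate = 2

Substituting into the grain_size equation gives grain_size = -3*feed_rate - 20.
Substituting into the melt_flow equation gives melt_flow = 12*feed_rate + 83.
Substituting into the gloss equation gives gloss = 22*feed_rate + 145.
Solve 22*feed_rate + 145 = 189: feed_rate = (189 - 145) / 22 = 2.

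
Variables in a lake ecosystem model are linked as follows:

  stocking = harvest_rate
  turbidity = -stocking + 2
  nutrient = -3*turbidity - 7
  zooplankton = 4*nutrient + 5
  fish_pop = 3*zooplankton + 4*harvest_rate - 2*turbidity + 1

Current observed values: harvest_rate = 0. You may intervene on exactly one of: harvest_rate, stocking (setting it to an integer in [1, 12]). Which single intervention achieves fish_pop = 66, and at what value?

Intervening on harvest_rate: with other inputs at their observed values, fish_pop = 42*harvest_rate - 144. Solving for 66 gives harvest_rate = 5, within [1, 12].
Intervening on stocking: fish_pop = 38*stocking - 144. Reaching 66 requires stocking = 105/19, not an integer.

set harvest_rate = 5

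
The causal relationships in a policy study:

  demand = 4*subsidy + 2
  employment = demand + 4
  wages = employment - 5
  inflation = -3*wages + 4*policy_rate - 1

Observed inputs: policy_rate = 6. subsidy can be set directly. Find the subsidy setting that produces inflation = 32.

Substituting into the employment equation gives employment = 4*subsidy + 6.
This gives wages = 4*subsidy + 1.
Substituting into the inflation equation gives inflation = -12*subsidy + 20.
Solve -12*subsidy + 20 = 32: subsidy = (32 - 20) / -12 = -1.

subsidy = -1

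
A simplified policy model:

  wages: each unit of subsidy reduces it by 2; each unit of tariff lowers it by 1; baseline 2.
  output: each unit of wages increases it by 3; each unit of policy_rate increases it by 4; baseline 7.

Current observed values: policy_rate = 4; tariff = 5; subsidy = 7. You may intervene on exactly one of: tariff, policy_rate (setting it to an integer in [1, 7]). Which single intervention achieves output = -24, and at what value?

Intervening on tariff: output = -3*tariff - 13. Reaching -24 requires tariff = 11/3, not an integer.
Intervening on policy_rate: with other inputs at their observed values, output = 4*policy_rate - 44. Solving for -24 gives policy_rate = 5, within [1, 7].

set policy_rate = 5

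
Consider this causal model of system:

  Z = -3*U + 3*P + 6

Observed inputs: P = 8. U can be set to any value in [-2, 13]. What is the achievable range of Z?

-9 to 36

Substituting into the Z equation gives Z = -3*U + 30.
Linear in U, so extremes are at the endpoints: U = -2 gives Z = 36; U = 13 gives Z = -9.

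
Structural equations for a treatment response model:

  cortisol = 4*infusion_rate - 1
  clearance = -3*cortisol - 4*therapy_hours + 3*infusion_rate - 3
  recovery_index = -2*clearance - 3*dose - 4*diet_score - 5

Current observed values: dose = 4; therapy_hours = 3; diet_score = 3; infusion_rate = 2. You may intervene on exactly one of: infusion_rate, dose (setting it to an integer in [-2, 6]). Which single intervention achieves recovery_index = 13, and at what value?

set infusion_rate = 1

Intervening on infusion_rate: with other inputs at their observed values, recovery_index = 18*infusion_rate - 5. Solving for 13 gives infusion_rate = 1, within [-2, 6].
Intervening on dose: recovery_index = -3*dose + 43. Reaching 13 requires dose = 10, outside [-2, 6].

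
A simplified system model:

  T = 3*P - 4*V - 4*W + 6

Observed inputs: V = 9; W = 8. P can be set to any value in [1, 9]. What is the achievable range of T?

-59 to -35

Substituting into the T equation gives T = 3*P - 62.
Linear in P, so extremes are at the endpoints: P = 1 gives T = -59; P = 9 gives T = -35.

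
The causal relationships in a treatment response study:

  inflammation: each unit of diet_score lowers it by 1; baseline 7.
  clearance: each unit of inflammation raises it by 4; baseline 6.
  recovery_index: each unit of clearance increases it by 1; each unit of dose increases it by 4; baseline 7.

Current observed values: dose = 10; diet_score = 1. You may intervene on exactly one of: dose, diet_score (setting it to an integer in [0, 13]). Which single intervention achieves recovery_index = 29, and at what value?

set diet_score = 13

Intervening on dose: recovery_index = 4*dose + 37. Reaching 29 requires dose = -2, outside [0, 13].
Intervening on diet_score: with other inputs at their observed values, recovery_index = -4*diet_score + 81. Solving for 29 gives diet_score = 13, within [0, 13].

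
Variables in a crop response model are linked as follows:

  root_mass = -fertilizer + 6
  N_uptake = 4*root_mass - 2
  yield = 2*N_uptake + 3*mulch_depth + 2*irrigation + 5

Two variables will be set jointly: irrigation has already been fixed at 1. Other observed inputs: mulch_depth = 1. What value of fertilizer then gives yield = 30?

With irrigation held at 1:
Substituting into the N_uptake equation gives N_uptake = -4*fertilizer + 22.
yield becomes -8*fertilizer + 54.
Solve -8*fertilizer + 54 = 30: fertilizer = (30 - 54) / -8 = 3.

fertilizer = 3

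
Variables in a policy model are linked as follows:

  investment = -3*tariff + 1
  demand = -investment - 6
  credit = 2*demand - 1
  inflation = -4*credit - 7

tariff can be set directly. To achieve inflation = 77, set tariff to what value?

tariff = -1

Substituting into the demand equation gives demand = 3*tariff - 7.
credit becomes 6*tariff - 15.
inflation becomes -24*tariff + 53.
Solve -24*tariff + 53 = 77: tariff = (77 - 53) / -24 = -1.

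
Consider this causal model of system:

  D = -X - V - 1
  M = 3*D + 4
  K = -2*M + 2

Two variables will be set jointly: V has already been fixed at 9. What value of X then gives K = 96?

With V held at 9:
Substituting into the D equation gives D = -X - 10.
M becomes -3*X - 26.
So K = 6*X + 54.
Solve 6*X + 54 = 96: X = (96 - 54) / 6 = 7.

X = 7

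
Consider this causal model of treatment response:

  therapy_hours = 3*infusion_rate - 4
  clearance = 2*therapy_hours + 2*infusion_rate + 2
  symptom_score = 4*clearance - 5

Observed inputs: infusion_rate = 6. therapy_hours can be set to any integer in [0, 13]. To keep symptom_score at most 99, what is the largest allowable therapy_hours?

Intervening on therapy_hours fixes its value directly, overriding its dependence on infusion_rate.
Substituting into the clearance equation gives clearance = 2*therapy_hours + 14.
symptom_score becomes 8*therapy_hours + 51.
Require 8*therapy_hours + 51 ≤ 99, so therapy_hours ≤ 6.
The largest integer in [0, 13] satisfying this is 6.

therapy_hours = 6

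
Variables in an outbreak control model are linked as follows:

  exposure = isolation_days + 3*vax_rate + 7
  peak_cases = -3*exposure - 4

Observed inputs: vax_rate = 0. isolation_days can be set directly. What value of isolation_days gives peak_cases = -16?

Substituting into the exposure equation gives exposure = isolation_days + 7.
Substituting into the peak_cases equation gives peak_cases = -3*isolation_days - 25.
Solve -3*isolation_days - 25 = -16: isolation_days = (-16 + 25) / -3 = -3.

isolation_days = -3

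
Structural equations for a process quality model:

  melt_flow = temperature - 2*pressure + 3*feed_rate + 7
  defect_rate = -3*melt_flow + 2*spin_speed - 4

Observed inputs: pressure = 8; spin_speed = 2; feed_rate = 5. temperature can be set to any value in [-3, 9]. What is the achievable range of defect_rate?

-45 to -9

Substituting into the melt_flow equation gives melt_flow = temperature + 6.
Substituting into the defect_rate equation gives defect_rate = -3*temperature - 18.
Linear in temperature, so extremes are at the endpoints: temperature = -3 gives defect_rate = -9; temperature = 9 gives defect_rate = -45.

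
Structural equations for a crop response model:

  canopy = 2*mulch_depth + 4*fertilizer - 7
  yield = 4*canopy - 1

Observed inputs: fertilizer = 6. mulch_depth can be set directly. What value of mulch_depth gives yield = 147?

Substituting into the canopy equation gives canopy = 2*mulch_depth + 17.
Substituting into the yield equation gives yield = 8*mulch_depth + 67.
Solve 8*mulch_depth + 67 = 147: mulch_depth = (147 - 67) / 8 = 10.

mulch_depth = 10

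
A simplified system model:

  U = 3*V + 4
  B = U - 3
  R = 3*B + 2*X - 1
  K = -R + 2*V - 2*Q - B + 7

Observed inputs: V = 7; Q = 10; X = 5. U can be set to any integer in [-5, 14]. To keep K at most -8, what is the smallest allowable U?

U = 3

Intervening on U fixes its value directly, overriding its dependence on V.
Substituting into the R equation gives R = 3*U.
Substituting into the K equation gives K = -4*U + 4.
Require -4*U + 4 ≤ -8, so U ≥ 3.
The smallest integer in [-5, 14] satisfying this is 3.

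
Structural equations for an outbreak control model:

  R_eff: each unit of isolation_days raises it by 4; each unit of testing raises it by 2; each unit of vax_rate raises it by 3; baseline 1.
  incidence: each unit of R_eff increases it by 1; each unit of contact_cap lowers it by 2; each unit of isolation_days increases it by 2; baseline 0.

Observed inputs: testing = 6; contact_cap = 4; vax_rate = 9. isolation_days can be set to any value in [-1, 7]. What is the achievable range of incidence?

26 to 74

Substituting into the R_eff equation gives R_eff = 4*isolation_days + 40.
Substituting into the incidence equation gives incidence = 6*isolation_days + 32.
Linear in isolation_days, so extremes are at the endpoints: isolation_days = -1 gives incidence = 26; isolation_days = 7 gives incidence = 74.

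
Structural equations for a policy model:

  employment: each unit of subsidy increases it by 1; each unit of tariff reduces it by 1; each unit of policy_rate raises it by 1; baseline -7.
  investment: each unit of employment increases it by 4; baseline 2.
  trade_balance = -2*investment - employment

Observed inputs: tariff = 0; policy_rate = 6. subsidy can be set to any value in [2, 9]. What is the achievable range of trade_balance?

Substituting into the employment equation gives employment = subsidy - 1.
So investment = 4*subsidy - 2.
Substituting into the trade_balance equation gives trade_balance = -9*subsidy + 5.
Linear in subsidy, so extremes are at the endpoints: subsidy = 2 gives trade_balance = -13; subsidy = 9 gives trade_balance = -76.

-76 to -13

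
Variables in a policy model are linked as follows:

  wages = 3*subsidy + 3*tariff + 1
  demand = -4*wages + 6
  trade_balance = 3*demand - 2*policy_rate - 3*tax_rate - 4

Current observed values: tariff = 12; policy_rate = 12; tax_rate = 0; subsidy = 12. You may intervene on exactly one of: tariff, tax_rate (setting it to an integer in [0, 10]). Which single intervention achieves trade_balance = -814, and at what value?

set tariff = 10

Intervening on tariff: with other inputs at their observed values, trade_balance = -36*tariff - 454. Solving for -814 gives tariff = 10, within [0, 10].
Intervening on tax_rate: trade_balance = -3*tax_rate - 886. Reaching -814 requires tax_rate = -24, outside [0, 10].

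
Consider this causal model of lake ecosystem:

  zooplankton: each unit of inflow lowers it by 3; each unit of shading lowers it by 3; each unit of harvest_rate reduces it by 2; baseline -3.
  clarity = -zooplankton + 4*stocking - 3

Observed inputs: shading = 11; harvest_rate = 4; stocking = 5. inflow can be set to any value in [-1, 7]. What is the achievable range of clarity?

Substituting into the zooplankton equation gives zooplankton = -3*inflow - 44.
clarity becomes 3*inflow + 61.
Linear in inflow, so extremes are at the endpoints: inflow = -1 gives clarity = 58; inflow = 7 gives clarity = 82.

58 to 82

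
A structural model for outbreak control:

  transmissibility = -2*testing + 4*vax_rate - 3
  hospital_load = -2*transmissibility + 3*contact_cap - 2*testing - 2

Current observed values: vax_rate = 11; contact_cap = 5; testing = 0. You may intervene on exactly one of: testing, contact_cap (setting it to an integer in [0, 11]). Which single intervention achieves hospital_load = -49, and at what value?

Intervening on testing: with other inputs at their observed values, hospital_load = 2*testing - 69. Solving for -49 gives testing = 10, within [0, 11].
Intervening on contact_cap: hospital_load = 3*contact_cap - 84. Reaching -49 requires contact_cap = 35/3, not an integer.

set testing = 10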